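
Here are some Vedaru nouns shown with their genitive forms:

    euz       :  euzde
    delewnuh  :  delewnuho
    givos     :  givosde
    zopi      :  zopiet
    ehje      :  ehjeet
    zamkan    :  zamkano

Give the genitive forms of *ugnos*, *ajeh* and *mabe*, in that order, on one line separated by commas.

ugnosde, ajeho, mabeet

The pattern is sibilance of the final sound: -de when the stem ends in a sibilant (*euz*, *givos*); -o when the stem ends in a non-sibilant consonant (*delewnuh*, *zamkan*); -et when the stem ends in a vowel (*zopi*, *ehje*).
The final sound of *ugnos* is /s/, which is a sibilant, so the suffix is -de, giving *ugnosde*.
The final sound of *ajeh* is /h/, which is a non-sibilant consonant, so the suffix is -o, giving *ajeho*.
*mabe* — final sound /e/ (a vowel) → -et → *mabeet*.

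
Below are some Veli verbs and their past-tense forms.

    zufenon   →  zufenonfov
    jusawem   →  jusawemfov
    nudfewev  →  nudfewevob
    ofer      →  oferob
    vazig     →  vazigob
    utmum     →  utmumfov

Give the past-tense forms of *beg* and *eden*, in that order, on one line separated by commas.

begob, edenfov

The suffix is conditioned by the final consonant: -fov when the stem ends in a nasal (*zufenon*, *jusawem*, *utmum*); -ob when the stem ends in a non-nasal consonant (*nudfewev*, *ofer*, *vazig*).
*beg*: final consonant = /g/, non-nasal → -ob → *begob*.
*eden*: final consonant = /n/, a nasal → -fov → *edenfov*.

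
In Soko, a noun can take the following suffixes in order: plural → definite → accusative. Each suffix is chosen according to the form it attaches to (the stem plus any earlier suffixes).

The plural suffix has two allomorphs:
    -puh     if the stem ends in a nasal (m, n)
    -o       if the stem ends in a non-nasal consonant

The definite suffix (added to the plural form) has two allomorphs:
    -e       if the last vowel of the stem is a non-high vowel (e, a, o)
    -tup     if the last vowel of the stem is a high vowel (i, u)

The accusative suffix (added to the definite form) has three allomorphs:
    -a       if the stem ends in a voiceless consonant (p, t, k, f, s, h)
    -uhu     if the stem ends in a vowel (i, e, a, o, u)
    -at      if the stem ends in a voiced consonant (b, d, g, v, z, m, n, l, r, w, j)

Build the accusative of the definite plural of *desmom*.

Since the final consonant of *desmom* is /m/ (a nasal), it takes -puh, giving *desmompuh*.
The plural form *desmompuh* — last vowel /u/ (a high vowel) → -tup → *desmompuhtup*.
The final sound of the definite form *desmompuhtup* is /p/, which is a voiceless consonant, so the accusative suffix is -a, giving *desmompuhtupa*.

desmompuhtupa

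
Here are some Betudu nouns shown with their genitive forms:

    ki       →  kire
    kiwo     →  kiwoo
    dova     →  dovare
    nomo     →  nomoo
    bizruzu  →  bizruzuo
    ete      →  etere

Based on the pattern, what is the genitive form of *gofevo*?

gofevoo

The suffix is conditioned by the last vowel: -o when the last vowel of the stem is a rounded vowel (*kiwo*, *nomo*, *bizruzu*); -re when the last vowel of the stem is an unrounded vowel (*ki*, *dova*, *ete*).
Since the last vowel of *gofevo* is /o/ (a rounded vowel), it takes -o, giving *gofevoo*.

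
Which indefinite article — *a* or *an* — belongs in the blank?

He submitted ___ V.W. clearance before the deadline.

The indefinite article is chosen by the initial *sound* of the following word, not its spelling.
The initialism *V.W.* is read letter by letter; the first letter, V, is pronounced /viː/, which begins with a consonant sound.
So the article is *a*: He submitted a V.W. clearance before the deadline.

a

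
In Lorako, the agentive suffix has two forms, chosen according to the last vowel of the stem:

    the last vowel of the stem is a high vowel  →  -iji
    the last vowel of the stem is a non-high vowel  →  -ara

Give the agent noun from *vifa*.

vifaara

The last vowel of *vifa* is /a/, which is a non-high vowel, so the suffix is -ara, giving *vifaara*.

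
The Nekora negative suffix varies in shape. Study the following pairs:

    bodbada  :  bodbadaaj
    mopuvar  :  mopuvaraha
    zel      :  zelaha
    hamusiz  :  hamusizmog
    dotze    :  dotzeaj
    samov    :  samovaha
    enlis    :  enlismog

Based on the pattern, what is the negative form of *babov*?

Looking at the final sound of each stem: -mog when the stem ends in a sibilant (*hamusiz*, *enlis*); -aha when the stem ends in a non-sibilant consonant (*mopuvar*, *zel*, *samov*); -aj when the stem ends in a vowel (*bodbada*, *dotze*).
The final sound of *babov* is /v/, which is a non-sibilant consonant, so the suffix is -aha, giving *babovaha*.

babovaha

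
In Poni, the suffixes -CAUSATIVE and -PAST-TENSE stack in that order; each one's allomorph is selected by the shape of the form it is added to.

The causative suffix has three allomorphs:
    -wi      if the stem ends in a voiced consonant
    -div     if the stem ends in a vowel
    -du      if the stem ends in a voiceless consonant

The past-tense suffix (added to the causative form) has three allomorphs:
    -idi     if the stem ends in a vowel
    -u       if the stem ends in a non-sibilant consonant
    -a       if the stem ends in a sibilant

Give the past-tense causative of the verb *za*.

zadivu

*za* — final sound /a/ (a vowel) → -div → *zadiv*.
The causative form *zadiv*: final sound = /v/, a non-sibilant consonant → -u → *zadivu*.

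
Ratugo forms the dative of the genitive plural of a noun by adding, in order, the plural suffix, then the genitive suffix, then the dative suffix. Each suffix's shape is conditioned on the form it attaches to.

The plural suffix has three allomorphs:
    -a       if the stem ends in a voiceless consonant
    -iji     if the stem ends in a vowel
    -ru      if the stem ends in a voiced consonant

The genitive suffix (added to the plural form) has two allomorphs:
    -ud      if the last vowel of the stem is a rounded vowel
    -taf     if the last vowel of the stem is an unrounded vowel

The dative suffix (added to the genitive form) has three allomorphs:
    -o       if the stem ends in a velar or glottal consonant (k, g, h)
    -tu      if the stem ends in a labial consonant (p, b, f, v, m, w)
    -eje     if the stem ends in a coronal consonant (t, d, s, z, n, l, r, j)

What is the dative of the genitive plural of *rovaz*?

The final sound of *rovaz* is /z/, which is a voiced consonant, so the plural suffix is -ru, giving *rovazru*.
The plural form *rovazru* — last vowel /u/ (a rounded vowel) → -ud → *rovazruud*.
The genitive form *rovazruud*: final consonant = /d/, coronal → -eje → *rovazruudeje*.

rovazruudeje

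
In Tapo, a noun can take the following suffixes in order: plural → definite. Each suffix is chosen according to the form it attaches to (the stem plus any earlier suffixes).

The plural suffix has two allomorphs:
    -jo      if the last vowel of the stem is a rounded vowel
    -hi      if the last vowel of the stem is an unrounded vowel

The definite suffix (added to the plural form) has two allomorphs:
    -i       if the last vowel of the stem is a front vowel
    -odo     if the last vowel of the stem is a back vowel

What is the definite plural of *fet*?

*fet*: last vowel = /e/, an unrounded vowel → -hi → *fethi*.
Since the last vowel of the plural form *fethi* is /i/ (a front vowel), it takes -i, giving *fethii*.

fethii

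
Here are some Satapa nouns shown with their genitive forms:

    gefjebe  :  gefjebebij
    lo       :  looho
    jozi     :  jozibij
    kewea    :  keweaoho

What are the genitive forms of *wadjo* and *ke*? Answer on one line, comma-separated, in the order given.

wadjooho, kebij

Looking at the last vowel of each stem: -bij when the last vowel of the stem is a front vowel (*gefjebe*, *jozi*); -oho when the last vowel of the stem is a back vowel (*lo*, *kewea*).
The last vowel of *wadjo* is /o/, which is a back vowel, so the suffix is -oho, giving *wadjooho*.
Since the last vowel of *ke* is /e/ (a front vowel), it takes -bij, giving *kebij*.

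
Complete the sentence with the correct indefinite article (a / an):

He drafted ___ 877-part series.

an

The indefinite article is chosen by the initial *sound* of the following word, not its spelling.
The number *877* is spoken "eight hundred …", beginning with /eɪt/ — a vowel sound.
So the article is *an*: He drafted an 877-part series.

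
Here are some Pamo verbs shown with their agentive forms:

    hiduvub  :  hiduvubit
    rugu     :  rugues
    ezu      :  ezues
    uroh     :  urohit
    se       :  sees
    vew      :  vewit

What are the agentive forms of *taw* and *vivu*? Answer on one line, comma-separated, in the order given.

tawit, vivues

Looking at the final sound of each stem: -it when the stem ends in a consonant (*hiduvub*, *uroh*, *vew*); -es when the stem ends in a vowel (*rugu*, *ezu*, *se*).
*taw* — final sound /w/ (a consonant) → -it → *tawit*.
*vivu*: final sound = /u/, a vowel → -es → *vivues*.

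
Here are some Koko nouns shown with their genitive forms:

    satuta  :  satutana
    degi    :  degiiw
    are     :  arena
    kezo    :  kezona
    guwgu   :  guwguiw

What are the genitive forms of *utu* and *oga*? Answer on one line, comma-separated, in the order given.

The suffix is conditioned by the last vowel: -iw when the last vowel of the stem is a high vowel (*degi*, *guwgu*); -na when the last vowel of the stem is a non-high vowel (*satuta*, *are*, *kezo*).
The last vowel of *utu* is /u/, which is a high vowel, so the suffix is -iw, giving *utuiw*.
Since the last vowel of *oga* is /a/ (a non-high vowel), it takes -na, giving *ogana*.

utuiw, ogana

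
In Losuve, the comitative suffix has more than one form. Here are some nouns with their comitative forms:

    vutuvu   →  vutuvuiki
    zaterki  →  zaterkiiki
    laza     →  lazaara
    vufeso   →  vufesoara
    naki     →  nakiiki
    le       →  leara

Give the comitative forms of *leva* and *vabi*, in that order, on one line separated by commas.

Looking at the last vowel of each stem: -iki when the last vowel of the stem is a high vowel (*vutuvu*, *zaterki*, *naki*); -ara when the last vowel of the stem is a non-high vowel (*laza*, *vufeso*, *le*).
The last vowel of *leva* is /a/, which is a non-high vowel, so the suffix is -ara, giving *levaara*.
*vabi*: last vowel = /i/, a high vowel → -iki → *vabiiki*.

levaara, vabiiki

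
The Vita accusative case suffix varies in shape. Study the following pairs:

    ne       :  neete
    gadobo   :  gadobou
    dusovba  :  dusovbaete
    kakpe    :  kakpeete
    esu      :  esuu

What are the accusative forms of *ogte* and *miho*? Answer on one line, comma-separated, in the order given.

ogteete, mihou

Looking at the last vowel of each stem: -u when the last vowel of the stem is a rounded vowel (*gadobo*, *esu*); -ete when the last vowel of the stem is an unrounded vowel (*ne*, *dusovba*, *kakpe*).
*ogte* — last vowel /e/ (an unrounded vowel) → -ete → *ogteete*.
Since the last vowel of *miho* is /o/ (a rounded vowel), it takes -u, giving *mihou*.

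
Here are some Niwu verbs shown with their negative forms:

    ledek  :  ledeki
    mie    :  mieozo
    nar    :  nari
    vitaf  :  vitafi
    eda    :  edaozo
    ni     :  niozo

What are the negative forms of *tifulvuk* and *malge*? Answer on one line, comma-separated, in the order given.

tifulvuki, malgeozo

The pattern is consonant vs. vowel: -i when the stem ends in a consonant (*ledek*, *nar*, *vitaf*); -ozo when the stem ends in a vowel (*mie*, *eda*, *ni*).
*tifulvuk* — final sound /k/ (a consonant) → -i → *tifulvuki*.
*malge*: final sound = /e/, a vowel → -ozo → *malgeozo*.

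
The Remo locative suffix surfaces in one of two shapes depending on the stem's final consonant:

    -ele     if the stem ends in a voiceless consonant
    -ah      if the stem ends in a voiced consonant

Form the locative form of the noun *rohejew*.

rohejewah

Since the final consonant of *rohejew* is /w/ (voiced), it takes -ah, giving *rohejewah*.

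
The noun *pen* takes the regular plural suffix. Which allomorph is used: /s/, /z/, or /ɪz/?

/z/

The stem *pen* ends in a voiced non-sibilant sound.
The plural suffix surfaces as /ɪz/ after sibilants, /s/ after other voiceless consonants, and /z/ after other voiced sounds.
So the plural -s on *pen* is pronounced /z/.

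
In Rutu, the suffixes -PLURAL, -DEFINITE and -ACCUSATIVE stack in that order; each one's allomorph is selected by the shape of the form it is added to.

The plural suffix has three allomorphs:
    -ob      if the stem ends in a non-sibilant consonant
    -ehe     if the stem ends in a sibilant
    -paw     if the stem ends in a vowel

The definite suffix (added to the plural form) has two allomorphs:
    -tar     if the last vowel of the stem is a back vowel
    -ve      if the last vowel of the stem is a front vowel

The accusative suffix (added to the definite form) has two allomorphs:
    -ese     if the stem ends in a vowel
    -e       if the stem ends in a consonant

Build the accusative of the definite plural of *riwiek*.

The final sound of *riwiek* is /k/, which is a non-sibilant consonant, so the plural suffix is -ob, giving *riwiekob*.
The plural form *riwiekob* — last vowel /o/ (a back vowel) → -tar → *riwiekobtar*.
Since the final sound of the definite form *riwiekobtar* is /r/ (a consonant), it takes -e, giving *riwiekobtare*.

riwiekobtare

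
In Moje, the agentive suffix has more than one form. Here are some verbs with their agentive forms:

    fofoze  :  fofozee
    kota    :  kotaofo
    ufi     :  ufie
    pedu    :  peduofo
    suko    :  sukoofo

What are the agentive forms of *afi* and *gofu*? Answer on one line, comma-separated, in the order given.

The alternation tracks the last vowel of the stem — -e when the last vowel of the stem is a front vowel (*fofoze*, *ufi*); -ofo when the last vowel of the stem is a back vowel (*kota*, *pedu*, *suko*).
The last vowel of *afi* is /i/, which is a front vowel, so the suffix is -e, giving *afie*.
*gofu* — last vowel /u/ (a back vowel) → -ofo → *gofuofo*.

afie, gofuofo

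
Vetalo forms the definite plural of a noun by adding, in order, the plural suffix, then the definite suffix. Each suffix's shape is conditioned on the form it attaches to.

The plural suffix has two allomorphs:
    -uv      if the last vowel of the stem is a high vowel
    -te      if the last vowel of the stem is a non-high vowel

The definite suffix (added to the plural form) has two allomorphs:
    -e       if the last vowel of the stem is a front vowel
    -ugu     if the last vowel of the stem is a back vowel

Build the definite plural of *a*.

atee

The last vowel of *a* is /a/, which is a non-high vowel, so the plural suffix is -te, giving *ate*.
The plural form *ate* — last vowel /e/ (a front vowel) → -e → *atee*.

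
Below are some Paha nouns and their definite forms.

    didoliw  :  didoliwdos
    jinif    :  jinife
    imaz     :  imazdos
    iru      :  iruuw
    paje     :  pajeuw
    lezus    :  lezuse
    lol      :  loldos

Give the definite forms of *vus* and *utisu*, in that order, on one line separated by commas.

vuse, utisuuw

The suffix is conditioned by the final sound: -e when the stem ends in a voiceless consonant (*jinif*, *lezus*); -dos when the stem ends in a voiced consonant (*didoliw*, *imaz*, *lol*); -uw when the stem ends in a vowel (*iru*, *paje*).
Since the final sound of *vus* is /s/ (a voiceless consonant), it takes -e, giving *vuse*.
*utisu* — final sound /u/ (a vowel) → -uw → *utisuuw*.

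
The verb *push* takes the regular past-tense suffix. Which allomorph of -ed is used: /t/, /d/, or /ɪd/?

/t/

The stem *push* ends in a voiceless consonant other than /t/.
The -ed suffix is realized as /ɪd/ after /t, d/; as /t/ after other voiceless consonants; and as /d/ after other voiced sounds.
So -ed on *push* is pronounced /t/.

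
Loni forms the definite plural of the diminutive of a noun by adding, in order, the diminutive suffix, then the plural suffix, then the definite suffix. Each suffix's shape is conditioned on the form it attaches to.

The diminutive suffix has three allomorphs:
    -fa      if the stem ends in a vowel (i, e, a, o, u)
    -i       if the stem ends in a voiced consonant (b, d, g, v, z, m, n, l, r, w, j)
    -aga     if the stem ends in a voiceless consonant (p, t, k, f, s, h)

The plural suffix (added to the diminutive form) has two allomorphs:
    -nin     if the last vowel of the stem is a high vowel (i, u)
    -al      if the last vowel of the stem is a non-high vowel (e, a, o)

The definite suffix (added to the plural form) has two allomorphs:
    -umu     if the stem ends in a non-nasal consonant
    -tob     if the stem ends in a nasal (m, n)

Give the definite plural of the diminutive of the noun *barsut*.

*barsut* — final sound /t/ (a voiceless consonant) → -aga → *barsutaga*.
The diminutive form *barsutaga*: last vowel = /a/, a non-high vowel → -al → *barsutagaal*.
The plural form *barsutagaal* — final consonant /l/ (non-nasal) → -umu → *barsutagaalumu*.

barsutagaalumu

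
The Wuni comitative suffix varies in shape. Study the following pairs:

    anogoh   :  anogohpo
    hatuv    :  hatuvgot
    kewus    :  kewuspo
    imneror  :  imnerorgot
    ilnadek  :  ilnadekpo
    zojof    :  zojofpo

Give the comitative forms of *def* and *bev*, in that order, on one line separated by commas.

Looking at the final consonant of each stem: -po when the stem ends in a voiceless consonant (*anogoh*, *kewus*, *ilnadek*, *zojof*); -got when the stem ends in a voiced consonant (*hatuv*, *imneror*).
Since the final consonant of *def* is /f/ (voiceless), it takes -po, giving *defpo*.
*bev*: final consonant = /v/, voiced → -got → *bevgot*.

defpo, bevgot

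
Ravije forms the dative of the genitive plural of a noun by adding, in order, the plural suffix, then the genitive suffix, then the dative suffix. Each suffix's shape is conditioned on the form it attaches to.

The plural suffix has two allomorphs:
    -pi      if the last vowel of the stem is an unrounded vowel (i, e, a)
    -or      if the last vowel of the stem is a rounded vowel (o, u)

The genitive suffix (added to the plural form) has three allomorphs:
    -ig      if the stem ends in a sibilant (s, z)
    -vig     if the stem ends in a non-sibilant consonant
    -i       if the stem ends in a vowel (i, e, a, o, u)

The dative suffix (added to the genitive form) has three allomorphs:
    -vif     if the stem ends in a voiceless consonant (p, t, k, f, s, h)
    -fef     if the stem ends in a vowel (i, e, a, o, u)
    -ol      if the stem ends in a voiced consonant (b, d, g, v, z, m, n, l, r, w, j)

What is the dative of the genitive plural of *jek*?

The last vowel of *jek* is /e/, which is an unrounded vowel, so the plural suffix is -pi, giving *jekpi*.
The plural form *jekpi*: final sound = /i/, a vowel → -i → *jekpii*.
Since the final sound of the genitive form *jekpii* is /i/ (a vowel), it takes -fef, giving *jekpiifef*.

jekpiifef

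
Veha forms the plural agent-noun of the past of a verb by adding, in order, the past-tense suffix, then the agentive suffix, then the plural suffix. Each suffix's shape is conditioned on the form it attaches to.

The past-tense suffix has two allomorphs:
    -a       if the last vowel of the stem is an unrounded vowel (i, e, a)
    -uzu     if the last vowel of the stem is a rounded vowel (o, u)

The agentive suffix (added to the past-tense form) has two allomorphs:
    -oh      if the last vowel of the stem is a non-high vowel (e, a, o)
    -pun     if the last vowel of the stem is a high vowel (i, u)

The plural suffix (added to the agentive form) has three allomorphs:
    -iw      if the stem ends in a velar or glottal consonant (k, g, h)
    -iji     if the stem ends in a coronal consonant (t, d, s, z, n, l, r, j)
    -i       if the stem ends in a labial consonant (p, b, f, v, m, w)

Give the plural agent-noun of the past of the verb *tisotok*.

*tisotok* — last vowel /o/ (a rounded vowel) → -uzu → *tisotokuzu*.
The past-tense form *tisotokuzu* — last vowel /u/ (a high vowel) → -pun → *tisotokuzupun*.
Since the final consonant of the agentive form *tisotokuzupun* is /n/ (coronal), it takes -iji, giving *tisotokuzupuniji*.

tisotokuzupuniji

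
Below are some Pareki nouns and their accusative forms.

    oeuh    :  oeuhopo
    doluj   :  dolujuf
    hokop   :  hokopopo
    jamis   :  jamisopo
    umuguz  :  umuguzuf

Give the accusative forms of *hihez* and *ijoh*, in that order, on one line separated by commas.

hihezuf, ijohopo

The alternation tracks the final consonant of the stem — -opo when the stem ends in a voiceless consonant (*oeuh*, *hokop*, *jamis*); -uf when the stem ends in a voiced consonant (*doluj*, *umuguz*).
*hihez* — final consonant /z/ (voiced) → -uf → *hihezuf*.
The final consonant of *ijoh* is /h/, which is voiceless, so the suffix is -opo, giving *ijohopo*.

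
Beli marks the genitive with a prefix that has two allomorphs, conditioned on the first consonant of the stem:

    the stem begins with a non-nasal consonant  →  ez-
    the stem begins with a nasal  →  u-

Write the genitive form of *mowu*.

umowu

*mowu*: first consonant = /m/, a nasal → u- → *umowu*.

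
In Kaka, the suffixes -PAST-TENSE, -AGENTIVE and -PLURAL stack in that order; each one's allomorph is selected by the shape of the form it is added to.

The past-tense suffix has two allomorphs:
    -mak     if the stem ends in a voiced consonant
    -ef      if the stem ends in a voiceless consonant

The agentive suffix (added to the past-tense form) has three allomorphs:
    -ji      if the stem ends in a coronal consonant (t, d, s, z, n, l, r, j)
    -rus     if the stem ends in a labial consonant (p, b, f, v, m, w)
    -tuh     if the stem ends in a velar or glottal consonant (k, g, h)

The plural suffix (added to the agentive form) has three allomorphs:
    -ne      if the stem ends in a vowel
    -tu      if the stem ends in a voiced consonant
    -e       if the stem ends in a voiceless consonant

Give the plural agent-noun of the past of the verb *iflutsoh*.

iflutsohefruse

*iflutsoh* — final consonant /h/ (voiceless) → -ef → *iflutsohef*.
The final consonant of the past-tense form *iflutsohef* is /f/, which is labial, so the agentive suffix is -rus, giving *iflutsohefrus*.
The agentive form *iflutsohefrus*: final sound = /s/, a voiceless consonant → -e → *iflutsohefruse*.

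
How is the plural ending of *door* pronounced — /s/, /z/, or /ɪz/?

/z/

The stem *door* ends in a voiced non-sibilant sound.
The plural suffix surfaces as /ɪz/ after sibilants, /s/ after other voiceless consonants, and /z/ after other voiced sounds.
So the plural -s on *door* is pronounced /z/.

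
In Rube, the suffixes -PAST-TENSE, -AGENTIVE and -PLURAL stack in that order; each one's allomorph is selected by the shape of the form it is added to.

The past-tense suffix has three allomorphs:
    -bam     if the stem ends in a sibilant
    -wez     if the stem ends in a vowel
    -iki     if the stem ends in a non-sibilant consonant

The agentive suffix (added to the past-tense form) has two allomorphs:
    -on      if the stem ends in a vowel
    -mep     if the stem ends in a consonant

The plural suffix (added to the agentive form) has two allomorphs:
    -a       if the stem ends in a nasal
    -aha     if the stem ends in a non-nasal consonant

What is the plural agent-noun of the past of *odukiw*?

odukiwikiona

*odukiw*: final sound = /w/, a non-sibilant consonant → -iki → *odukiwiki*.
The final sound of the past-tense form *odukiwiki* is /i/, which is a vowel, so the agentive suffix is -on, giving *odukiwikion*.
Since the final consonant of the agentive form *odukiwikion* is /n/ (a nasal), it takes -a, giving *odukiwikiona*.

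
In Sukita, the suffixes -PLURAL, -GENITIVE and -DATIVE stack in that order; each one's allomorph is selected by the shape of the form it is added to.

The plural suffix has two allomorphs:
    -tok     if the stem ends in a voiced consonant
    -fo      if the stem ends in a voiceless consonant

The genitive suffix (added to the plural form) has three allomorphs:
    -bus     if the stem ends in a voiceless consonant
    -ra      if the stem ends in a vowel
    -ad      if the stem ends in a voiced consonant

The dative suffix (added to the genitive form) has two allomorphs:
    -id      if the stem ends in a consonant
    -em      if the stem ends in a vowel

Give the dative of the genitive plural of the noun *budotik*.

budotikforaem

Since the final consonant of *budotik* is /k/ (voiceless), it takes -fo, giving *budotikfo*.
The final sound of the plural form *budotikfo* is /o/, which is a vowel, so the genitive suffix is -ra, giving *budotikfora*.
The final sound of the genitive form *budotikfora* is /a/, which is a vowel, so the dative suffix is -em, giving *budotikforaem*.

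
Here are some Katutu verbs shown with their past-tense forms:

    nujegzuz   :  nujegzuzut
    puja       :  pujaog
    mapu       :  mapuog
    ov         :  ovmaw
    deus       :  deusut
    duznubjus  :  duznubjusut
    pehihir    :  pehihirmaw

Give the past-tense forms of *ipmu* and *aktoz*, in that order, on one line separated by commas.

ipmuog, aktozut

The pattern is sibilance of the final sound: -ut when the stem ends in a sibilant (*nujegzuz*, *deus*, *duznubjus*); -maw when the stem ends in a non-sibilant consonant (*ov*, *pehihir*); -og when the stem ends in a vowel (*puja*, *mapu*).
*ipmu*: final sound = /u/, a vowel → -og → *ipmuog*.
*aktoz*: final sound = /z/, a sibilant → -ut → *aktozut*.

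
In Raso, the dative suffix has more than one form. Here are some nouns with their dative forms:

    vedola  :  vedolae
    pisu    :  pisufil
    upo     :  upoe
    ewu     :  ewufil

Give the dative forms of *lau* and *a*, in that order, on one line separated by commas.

laufil, ae

The alternation tracks the last vowel of the stem — -fil when the last vowel of the stem is a high vowel (*pisu*, *ewu*); -e when the last vowel of the stem is a non-high vowel (*vedola*, *upo*).
Since the last vowel of *lau* is /u/ (a high vowel), it takes -fil, giving *laufil*.
Since the last vowel of *a* is /a/ (a non-high vowel), it takes -e, giving *ae*.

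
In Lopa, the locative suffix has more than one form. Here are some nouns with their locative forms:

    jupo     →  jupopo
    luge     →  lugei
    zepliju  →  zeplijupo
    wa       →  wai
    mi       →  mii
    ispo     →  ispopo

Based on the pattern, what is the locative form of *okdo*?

okdopo

The pattern is rounding harmony: -po when the last vowel of the stem is a rounded vowel (*jupo*, *zepliju*, *ispo*); -i when the last vowel of the stem is an unrounded vowel (*luge*, *wa*, *mi*).
The last vowel of *okdo* is /o/, which is a rounded vowel, so the suffix is -po, giving *okdopo*.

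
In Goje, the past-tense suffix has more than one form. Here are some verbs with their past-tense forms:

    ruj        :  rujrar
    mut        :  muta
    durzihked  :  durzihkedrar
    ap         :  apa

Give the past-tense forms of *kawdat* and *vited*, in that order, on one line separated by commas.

The suffix is conditioned by the final consonant: -a when the stem ends in a voiceless consonant (*mut*, *ap*); -rar when the stem ends in a voiced consonant (*ruj*, *durzihked*).
Since the final consonant of *kawdat* is /t/ (voiceless), it takes -a, giving *kawdata*.
*vited*: final consonant = /d/, voiced → -rar → *vitedrar*.

kawdata, vitedrar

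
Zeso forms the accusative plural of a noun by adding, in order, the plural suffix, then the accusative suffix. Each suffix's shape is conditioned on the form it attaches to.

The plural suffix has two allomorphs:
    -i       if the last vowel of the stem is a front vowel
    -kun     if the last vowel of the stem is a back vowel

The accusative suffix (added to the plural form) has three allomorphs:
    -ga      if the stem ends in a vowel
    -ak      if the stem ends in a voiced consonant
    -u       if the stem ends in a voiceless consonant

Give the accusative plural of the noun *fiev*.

fieviga

The last vowel of *fiev* is /e/, which is a front vowel, so the plural suffix is -i, giving *fievi*.
The final sound of the plural form *fievi* is /i/, which is a vowel, so the accusative suffix is -ga, giving *fieviga*.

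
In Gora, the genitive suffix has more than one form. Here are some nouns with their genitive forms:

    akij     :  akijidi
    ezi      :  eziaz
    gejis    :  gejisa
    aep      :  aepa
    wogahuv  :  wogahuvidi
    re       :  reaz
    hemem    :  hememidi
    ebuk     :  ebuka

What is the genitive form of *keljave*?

keljaveaz

The pattern is voicing of the final sound: -a when the stem ends in a voiceless consonant (*gejis*, *aep*, *ebuk*); -idi when the stem ends in a voiced consonant (*akij*, *wogahuv*, *hemem*); -az when the stem ends in a vowel (*ezi*, *re*).
*keljave* — final sound /e/ (a vowel) → -az → *keljaveaz*.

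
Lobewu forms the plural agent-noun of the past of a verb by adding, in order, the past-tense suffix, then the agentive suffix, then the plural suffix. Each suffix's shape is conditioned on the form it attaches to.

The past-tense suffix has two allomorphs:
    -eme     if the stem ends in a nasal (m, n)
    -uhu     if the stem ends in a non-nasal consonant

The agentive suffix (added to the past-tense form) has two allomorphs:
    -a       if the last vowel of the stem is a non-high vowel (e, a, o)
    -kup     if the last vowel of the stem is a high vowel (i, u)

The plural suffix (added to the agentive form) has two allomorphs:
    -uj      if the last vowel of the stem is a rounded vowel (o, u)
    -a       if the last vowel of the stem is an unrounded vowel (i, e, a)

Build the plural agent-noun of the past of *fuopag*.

fuopaguhukupuj

*fuopag*: final consonant = /g/, non-nasal → -uhu → *fuopaguhu*.
The past-tense form *fuopaguhu* — last vowel /u/ (a high vowel) → -kup → *fuopaguhukup*.
The agentive form *fuopaguhukup*: last vowel = /u/, a rounded vowel → -uj → *fuopaguhukupuj*.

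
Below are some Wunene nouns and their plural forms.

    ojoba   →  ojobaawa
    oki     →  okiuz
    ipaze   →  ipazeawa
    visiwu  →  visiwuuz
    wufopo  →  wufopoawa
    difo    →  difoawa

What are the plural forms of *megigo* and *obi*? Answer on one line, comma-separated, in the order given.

megigoawa, obiuz

The pattern is height harmony: -uz when the last vowel of the stem is a high vowel (*oki*, *visiwu*); -awa when the last vowel of the stem is a non-high vowel (*ojoba*, *ipaze*, *wufopo*, *difo*).
The last vowel of *megigo* is /o/, which is a non-high vowel, so the suffix is -awa, giving *megigoawa*.
The last vowel of *obi* is /i/, which is a high vowel, so the suffix is -uz, giving *obiuz*.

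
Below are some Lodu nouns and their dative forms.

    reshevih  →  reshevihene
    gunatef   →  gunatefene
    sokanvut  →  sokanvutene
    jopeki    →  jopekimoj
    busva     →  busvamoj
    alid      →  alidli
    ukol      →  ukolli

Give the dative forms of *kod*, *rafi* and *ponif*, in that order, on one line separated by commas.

The pattern is voicing of the final sound: -ene when the stem ends in a voiceless consonant (*reshevih*, *gunatef*, *sokanvut*); -li when the stem ends in a voiced consonant (*alid*, *ukol*); -moj when the stem ends in a vowel (*jopeki*, *busva*).
*kod*: final sound = /d/, a voiced consonant → -li → *kodli*.
The final sound of *rafi* is /i/, which is a vowel, so the suffix is -moj, giving *rafimoj*.
*ponif*: final sound = /f/, a voiceless consonant → -ene → *ponifene*.

kodli, rafimoj, ponifene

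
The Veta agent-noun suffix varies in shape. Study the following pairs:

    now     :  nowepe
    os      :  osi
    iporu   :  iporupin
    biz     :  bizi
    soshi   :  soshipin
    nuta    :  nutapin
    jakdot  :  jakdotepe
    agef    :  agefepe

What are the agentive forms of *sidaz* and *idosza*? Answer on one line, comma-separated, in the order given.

sidazi, idoszapin

The alternation tracks the final sound of the stem — -i when the stem ends in a sibilant (*os*, *biz*); -epe when the stem ends in a non-sibilant consonant (*now*, *jakdot*, *agef*); -pin when the stem ends in a vowel (*iporu*, *soshi*, *nuta*).
The final sound of *sidaz* is /z/, which is a sibilant, so the suffix is -i, giving *sidazi*.
The final sound of *idosza* is /a/, which is a vowel, so the suffix is -pin, giving *idoszapin*.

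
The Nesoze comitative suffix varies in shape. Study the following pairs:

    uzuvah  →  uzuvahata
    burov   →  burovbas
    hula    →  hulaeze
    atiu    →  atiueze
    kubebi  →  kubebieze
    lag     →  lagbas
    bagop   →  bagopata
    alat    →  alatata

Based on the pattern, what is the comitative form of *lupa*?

Looking at the final sound of each stem: -ata when the stem ends in a voiceless consonant (*uzuvah*, *bagop*, *alat*); -bas when the stem ends in a voiced consonant (*burov*, *lag*); -eze when the stem ends in a vowel (*hula*, *atiu*, *kubebi*).
The final sound of *lupa* is /a/, which is a vowel, so the suffix is -eze, giving *lupaeze*.

lupaeze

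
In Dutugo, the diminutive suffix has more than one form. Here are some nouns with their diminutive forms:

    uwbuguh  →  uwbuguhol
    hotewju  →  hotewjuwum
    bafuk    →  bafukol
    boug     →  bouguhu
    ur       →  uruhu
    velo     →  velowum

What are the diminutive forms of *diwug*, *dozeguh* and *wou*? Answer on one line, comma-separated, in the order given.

diwuguhu, dozeguhol, wouwum

Looking at the final sound of each stem: -ol when the stem ends in a voiceless consonant (*uwbuguh*, *bafuk*); -uhu when the stem ends in a voiced consonant (*boug*, *ur*); -wum when the stem ends in a vowel (*hotewju*, *velo*).
The final sound of *diwug* is /g/, which is a voiced consonant, so the suffix is -uhu, giving *diwuguhu*.
Since the final sound of *dozeguh* is /h/ (a voiceless consonant), it takes -ol, giving *dozeguhol*.
Since the final sound of *wou* is /u/ (a vowel), it takes -wum, giving *wouwum*.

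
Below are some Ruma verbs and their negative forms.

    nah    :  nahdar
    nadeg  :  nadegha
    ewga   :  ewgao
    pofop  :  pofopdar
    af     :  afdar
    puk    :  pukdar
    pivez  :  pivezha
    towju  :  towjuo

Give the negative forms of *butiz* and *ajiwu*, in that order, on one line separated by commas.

butizha, ajiwuo

The pattern is voicing of the final sound: -dar when the stem ends in a voiceless consonant (*nah*, *pofop*, *af*, *puk*); -ha when the stem ends in a voiced consonant (*nadeg*, *pivez*); -o when the stem ends in a vowel (*ewga*, *towju*).
*butiz*: final sound = /z/, a voiced consonant → -ha → *butizha*.
*ajiwu* — final sound /u/ (a vowel) → -o → *ajiwuo*.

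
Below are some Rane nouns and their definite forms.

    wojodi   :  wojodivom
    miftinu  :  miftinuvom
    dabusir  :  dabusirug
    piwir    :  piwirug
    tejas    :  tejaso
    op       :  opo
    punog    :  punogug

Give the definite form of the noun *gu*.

The alternation tracks the final sound of the stem — -o when the stem ends in a voiceless consonant (*tejas*, *op*); -ug when the stem ends in a voiced consonant (*dabusir*, *piwir*, *punog*); -vom when the stem ends in a vowel (*wojodi*, *miftinu*).
The final sound of *gu* is /u/, which is a vowel, so the suffix is -vom, giving *guvom*.

guvom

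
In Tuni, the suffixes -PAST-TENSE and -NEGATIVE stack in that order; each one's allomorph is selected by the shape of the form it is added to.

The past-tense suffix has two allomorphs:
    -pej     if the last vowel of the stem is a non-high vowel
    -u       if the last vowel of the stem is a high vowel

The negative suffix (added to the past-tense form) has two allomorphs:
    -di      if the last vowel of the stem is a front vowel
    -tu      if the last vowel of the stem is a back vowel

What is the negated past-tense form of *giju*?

gijuutu

Since the last vowel of *giju* is /u/ (a high vowel), it takes -u, giving *gijuu*.
The past-tense form *gijuu* — last vowel /u/ (a back vowel) → -tu → *gijuutu*.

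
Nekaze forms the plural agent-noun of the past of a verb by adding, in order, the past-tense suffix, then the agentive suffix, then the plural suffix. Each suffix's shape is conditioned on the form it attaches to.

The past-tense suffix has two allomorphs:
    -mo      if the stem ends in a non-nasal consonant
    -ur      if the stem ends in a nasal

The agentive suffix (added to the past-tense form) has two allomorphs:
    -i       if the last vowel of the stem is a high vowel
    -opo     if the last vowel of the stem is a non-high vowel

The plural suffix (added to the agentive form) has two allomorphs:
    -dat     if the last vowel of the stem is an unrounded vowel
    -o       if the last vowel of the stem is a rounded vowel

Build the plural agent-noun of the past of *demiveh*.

demivehmoopoo

*demiveh* — final consonant /h/ (non-nasal) → -mo → *demivehmo*.
The past-tense form *demivehmo*: last vowel = /o/, a non-high vowel → -opo → *demivehmoopo*.
Since the last vowel of the agentive form *demivehmoopo* is /o/ (a rounded vowel), it takes -o, giving *demivehmoopoo*.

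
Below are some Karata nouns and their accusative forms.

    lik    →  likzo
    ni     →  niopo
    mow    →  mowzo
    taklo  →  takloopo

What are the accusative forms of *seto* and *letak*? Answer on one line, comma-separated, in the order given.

The alternation tracks the final sound of the stem — -zo when the stem ends in a consonant (*lik*, *mow*); -opo when the stem ends in a vowel (*ni*, *taklo*).
Since the final sound of *seto* is /o/ (a vowel), it takes -opo, giving *setoopo*.
*letak* — final sound /k/ (a consonant) → -zo → *letakzo*.

setoopo, letakzo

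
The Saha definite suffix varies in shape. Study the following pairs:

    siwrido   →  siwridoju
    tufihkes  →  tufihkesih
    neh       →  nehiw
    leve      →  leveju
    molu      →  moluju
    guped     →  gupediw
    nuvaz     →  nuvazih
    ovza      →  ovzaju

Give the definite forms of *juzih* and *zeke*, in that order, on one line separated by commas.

The suffix is conditioned by the final sound: -ih when the stem ends in a sibilant (*tufihkes*, *nuvaz*); -iw when the stem ends in a non-sibilant consonant (*neh*, *guped*); -ju when the stem ends in a vowel (*siwrido*, *leve*, *molu*, *ovza*).
Since the final sound of *juzih* is /h/ (a non-sibilant consonant), it takes -iw, giving *juzihiw*.
Since the final sound of *zeke* is /e/ (a vowel), it takes -ju, giving *zekeju*.

juzihiw, zekeju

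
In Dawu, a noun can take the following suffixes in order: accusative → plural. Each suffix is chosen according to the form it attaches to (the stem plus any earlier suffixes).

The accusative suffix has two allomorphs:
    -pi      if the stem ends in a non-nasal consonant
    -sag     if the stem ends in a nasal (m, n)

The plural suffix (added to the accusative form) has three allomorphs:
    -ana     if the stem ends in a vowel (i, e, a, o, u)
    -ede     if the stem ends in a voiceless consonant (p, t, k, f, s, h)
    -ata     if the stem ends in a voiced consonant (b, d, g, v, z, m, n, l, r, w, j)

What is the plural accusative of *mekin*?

*mekin*: final consonant = /n/, a nasal → -sag → *mekinsag*.
The final sound of the accusative form *mekinsag* is /g/, which is a voiced consonant, so the plural suffix is -ata, giving *mekinsagata*.

mekinsagata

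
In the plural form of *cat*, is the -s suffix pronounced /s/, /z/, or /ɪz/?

The stem *cat* ends in a voiceless non-sibilant consonant.
The plural suffix surfaces as /ɪz/ after sibilants, /s/ after other voiceless consonants, and /z/ after other voiced sounds.
So the plural -s on *cat* is pronounced /s/.

/s/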